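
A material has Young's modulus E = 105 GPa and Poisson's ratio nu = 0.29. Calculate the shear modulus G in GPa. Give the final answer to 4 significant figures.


G = E / (2*(1+nu))
G = 105 / (2*(1+0.29))
G = 40.7 GPa


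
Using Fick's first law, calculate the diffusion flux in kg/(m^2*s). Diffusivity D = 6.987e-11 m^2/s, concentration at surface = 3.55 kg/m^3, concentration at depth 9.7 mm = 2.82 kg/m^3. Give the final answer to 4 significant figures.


J = -D * (dC/dx) = D * (C1 - C2) / dx
J = 6.987e-11 * (3.55 - 2.82) / 9.7e-03
J = 5.258e-09 kg/(m^2*s)


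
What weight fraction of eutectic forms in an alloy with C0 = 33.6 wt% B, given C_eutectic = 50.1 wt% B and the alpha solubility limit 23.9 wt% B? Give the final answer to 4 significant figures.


f_primary = (C_e - C0) / (C_e - C_alpha_max)
f_primary = (50.1 - 33.6) / (50.1 - 23.9)
f_primary = 0.629771
f_eutectic = 1 - 0.629771 = 0.3702


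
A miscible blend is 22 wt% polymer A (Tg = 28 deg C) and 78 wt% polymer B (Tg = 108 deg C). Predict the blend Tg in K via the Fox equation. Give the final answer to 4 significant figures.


1/Tg = w1/Tg1 + w2/Tg2 (in Kelvin)
Tg1 = 301.15 K, Tg2 = 381.15 K
1/Tg = 0.22/301.15 + 0.78/381.15
Tg = 360.1 K


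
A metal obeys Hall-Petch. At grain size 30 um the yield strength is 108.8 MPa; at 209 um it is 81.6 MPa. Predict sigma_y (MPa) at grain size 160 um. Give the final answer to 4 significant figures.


sigma_y = sigma0 + k / sqrt(d)
1/sqrt(d1) = 1/sqrt(3e-05) = 182.574;  1/sqrt(d2) = 69.1714
k = (sigma1 - sigma2) / (1/sqrt(d1) - 1/sqrt(d2)) = (108.8 - 81.6) / (182.574 - 69.1714) = 0.239853 MPa*m^0.5
sigma0 = sigma1 - k/sqrt(d1) = 108.8 - 0.239853*182.574 = 65.009 MPa
sigma_y(d3) = 65.009 + 0.239853 / sqrt(1.6e-04) = 83.97 MPa


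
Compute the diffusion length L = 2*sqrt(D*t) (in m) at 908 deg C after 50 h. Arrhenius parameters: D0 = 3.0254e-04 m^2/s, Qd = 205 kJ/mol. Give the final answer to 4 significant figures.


Step 1: D = D0 * exp(-Qd/(R*T))
T = 1181.15 K
D = 3.0254e-04 * exp(-205e3 / (8.314 * 1181.15)) = 2.59794e-13 m^2/s
Step 2: L = 2*sqrt(D*t)
t = 50 h = 180000 s
L = 2*sqrt(2.59794e-13 * 180000) = 4.325e-04 m


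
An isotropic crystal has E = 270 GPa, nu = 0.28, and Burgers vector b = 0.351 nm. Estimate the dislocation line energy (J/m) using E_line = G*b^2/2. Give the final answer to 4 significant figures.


Step 1: G = E / (2*(1+nu))
G = 270 / (2*(1+0.28)) = 105.469 GPa = 1.05469e+11 Pa
Step 2: E_line = G*b^2/2
b = 0.351 nm = 3.51e-10 m
E_line = 0.5 * 1.05469e+11 * (3.51e-10)^2 = 6.497e-09 J/m


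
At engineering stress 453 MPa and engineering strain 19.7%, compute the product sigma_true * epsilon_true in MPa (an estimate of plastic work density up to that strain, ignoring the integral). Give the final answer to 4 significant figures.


sigma_true = sigma_eng * (1 + epsilon_eng)
sigma_true = 453 * (1 + 0.197) = 542.241 MPa
epsilon_true = ln(1 + epsilon_eng)
epsilon_true = ln(1 + 0.197) = 0.179818
sigma_true * epsilon_true = 542.241 * 0.179818 = 97.5 MPa


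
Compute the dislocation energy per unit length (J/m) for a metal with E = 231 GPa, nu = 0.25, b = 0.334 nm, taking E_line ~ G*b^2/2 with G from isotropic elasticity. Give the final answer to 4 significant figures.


Step 1: G = E / (2*(1+nu))
G = 231 / (2*(1+0.25)) = 92.4 GPa = 9.24e+10 Pa
Step 2: E_line = G*b^2/2
b = 0.334 nm = 3.34e-10 m
E_line = 0.5 * 9.24e+10 * (3.34e-10)^2 = 5.154e-09 J/m


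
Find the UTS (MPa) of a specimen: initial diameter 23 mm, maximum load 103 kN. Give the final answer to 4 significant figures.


A0 = pi*(d/2)^2 = pi*(23/2)^2 = 415.476 mm^2
UTS = F_max / A0 = 103*1000 / 415.476
UTS = 247.9 MPa


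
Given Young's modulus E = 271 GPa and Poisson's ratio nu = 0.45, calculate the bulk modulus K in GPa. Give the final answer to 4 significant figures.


K = E / (3*(1-2*nu))
K = 271 / (3*(1-2*0.45))
K = 903.3 GPa


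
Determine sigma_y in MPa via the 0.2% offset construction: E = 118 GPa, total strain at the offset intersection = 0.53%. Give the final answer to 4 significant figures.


Offset strain = 0.002
Elastic strain at yield = total_strain - offset = 5.3e-03 - 0.002 = 3.3e-03
sigma_y = E * elastic_strain = 118000 * 3.3e-03
sigma_y = 389.4 MPa


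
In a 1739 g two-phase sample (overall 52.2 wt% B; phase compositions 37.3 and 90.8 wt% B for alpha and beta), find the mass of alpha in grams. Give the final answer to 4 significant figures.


f_alpha = (C_beta - C0) / (C_beta - C_alpha)
f_alpha = (90.8 - 52.2) / (90.8 - 37.3) = 0.721495
m_alpha = f_alpha * m_total = 0.721495 * 1739 = 1255 g


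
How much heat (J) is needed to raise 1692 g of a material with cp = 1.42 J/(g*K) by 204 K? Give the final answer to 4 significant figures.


Q = m * cp * dT
Q = 1692 * 1.42 * 204
Q = 490100 J


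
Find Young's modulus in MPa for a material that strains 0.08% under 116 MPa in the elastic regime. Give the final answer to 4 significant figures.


E = sigma / epsilon
epsilon = 0.08% = 8e-04
E = 116 / 8e-04
E = 145000 MPa


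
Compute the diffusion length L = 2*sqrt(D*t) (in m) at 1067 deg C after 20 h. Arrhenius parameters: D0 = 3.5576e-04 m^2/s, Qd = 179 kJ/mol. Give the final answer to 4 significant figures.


Step 1: D = D0 * exp(-Qd/(R*T))
T = 1340.15 K
D = 3.5576e-04 * exp(-179e3 / (8.314 * 1340.15)) = 3.75037e-11 m^2/s
Step 2: L = 2*sqrt(D*t)
t = 20 h = 72000 s
L = 2*sqrt(3.75037e-11 * 72000) = 3.286e-03 m


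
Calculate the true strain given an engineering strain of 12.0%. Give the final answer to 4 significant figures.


epsilon_true = ln(1 + epsilon_eng)
epsilon_true = ln(1 + 0.12)
epsilon_true = 0.1133


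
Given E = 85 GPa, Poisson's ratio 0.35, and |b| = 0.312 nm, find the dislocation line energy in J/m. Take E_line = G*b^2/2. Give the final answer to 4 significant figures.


Step 1: G = E / (2*(1+nu))
G = 85 / (2*(1+0.35)) = 31.4815 GPa = 3.14815e+10 Pa
Step 2: E_line = G*b^2/2
b = 0.312 nm = 3.12e-10 m
E_line = 0.5 * 3.14815e+10 * (3.12e-10)^2 = 1.532e-09 J/m


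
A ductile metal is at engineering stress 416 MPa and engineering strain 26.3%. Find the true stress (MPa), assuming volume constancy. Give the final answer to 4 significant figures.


sigma_true = sigma_eng * (1 + epsilon_eng)
sigma_true = 416 * (1 + 0.263)
sigma_true = 525.4 MPa


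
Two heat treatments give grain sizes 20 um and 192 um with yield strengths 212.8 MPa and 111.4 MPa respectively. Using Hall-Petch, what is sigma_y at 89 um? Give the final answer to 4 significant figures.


sigma_y = sigma0 + k / sqrt(d)
1/sqrt(d1) = 1/sqrt(2e-05) = 223.607;  1/sqrt(d2) = 72.1688
k = (sigma1 - sigma2) / (1/sqrt(d1) - 1/sqrt(d2)) = (212.8 - 111.4) / (223.607 - 72.1688) = 0.669581 MPa*m^0.5
sigma0 = sigma1 - k/sqrt(d1) = 212.8 - 0.669581*223.607 = 63.0772 MPa
sigma_y(d3) = 63.0772 + 0.669581 / sqrt(8.9e-05) = 134.1 MPa


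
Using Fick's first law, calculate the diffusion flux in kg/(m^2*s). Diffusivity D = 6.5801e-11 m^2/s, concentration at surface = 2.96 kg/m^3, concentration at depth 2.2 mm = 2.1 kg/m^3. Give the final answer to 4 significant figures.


J = -D * (dC/dx) = D * (C1 - C2) / dx
J = 6.5801e-11 * (2.96 - 2.1) / 2.2e-03
J = 2.572e-08 kg/(m^2*s)


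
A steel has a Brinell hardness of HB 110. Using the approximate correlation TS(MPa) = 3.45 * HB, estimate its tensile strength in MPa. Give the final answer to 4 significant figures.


TS (MPa) = 3.45 * HB
TS = 3.45 * 110
TS = 379.5 MPa


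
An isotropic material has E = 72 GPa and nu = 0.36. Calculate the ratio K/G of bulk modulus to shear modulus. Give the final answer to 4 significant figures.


G = E / (2*(1+nu))
G = 72 / (2*(1+0.36)) = 26.4706 GPa
K = E / (3*(1-2*nu))
K = 72 / (3*(1-2*0.36)) = 85.7143 GPa
K/G = 85.7143 / 26.4706 = 3.238


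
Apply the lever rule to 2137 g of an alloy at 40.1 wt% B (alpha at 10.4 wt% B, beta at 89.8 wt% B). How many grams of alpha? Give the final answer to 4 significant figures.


f_alpha = (C_beta - C0) / (C_beta - C_alpha)
f_alpha = (89.8 - 40.1) / (89.8 - 10.4) = 0.625945
m_alpha = f_alpha * m_total = 0.625945 * 2137 = 1338 g


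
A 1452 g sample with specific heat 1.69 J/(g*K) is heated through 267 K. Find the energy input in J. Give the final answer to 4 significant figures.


Q = m * cp * dT
Q = 1452 * 1.69 * 267
Q = 655200 J


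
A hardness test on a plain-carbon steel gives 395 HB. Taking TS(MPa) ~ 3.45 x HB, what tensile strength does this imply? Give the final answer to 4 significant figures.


TS (MPa) = 3.45 * HB
TS = 3.45 * 395
TS = 1363 MPa


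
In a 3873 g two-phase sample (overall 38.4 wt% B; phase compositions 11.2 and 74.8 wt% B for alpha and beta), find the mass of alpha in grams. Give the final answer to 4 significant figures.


f_alpha = (C_beta - C0) / (C_beta - C_alpha)
f_alpha = (74.8 - 38.4) / (74.8 - 11.2) = 0.572327
m_alpha = f_alpha * m_total = 0.572327 * 3873 = 2217 g


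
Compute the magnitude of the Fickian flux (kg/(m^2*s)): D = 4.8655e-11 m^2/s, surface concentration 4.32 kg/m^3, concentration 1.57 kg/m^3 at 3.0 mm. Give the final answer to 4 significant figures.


J = -D * (dC/dx) = D * (C1 - C2) / dx
J = 4.8655e-11 * (4.32 - 1.57) / 3e-03
J = 4.46e-08 kg/(m^2*s)


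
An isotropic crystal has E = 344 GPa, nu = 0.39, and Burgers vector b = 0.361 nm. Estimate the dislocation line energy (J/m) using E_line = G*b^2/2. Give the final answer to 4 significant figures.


Step 1: G = E / (2*(1+nu))
G = 344 / (2*(1+0.39)) = 123.741 GPa = 1.23741e+11 Pa
Step 2: E_line = G*b^2/2
b = 0.361 nm = 3.61e-10 m
E_line = 0.5 * 1.23741e+11 * (3.61e-10)^2 = 8.063e-09 J/m


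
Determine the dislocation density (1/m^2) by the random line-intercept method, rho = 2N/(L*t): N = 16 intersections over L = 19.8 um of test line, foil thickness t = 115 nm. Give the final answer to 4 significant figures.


rho = 2N / (L * t)
L = 19.8 um = 1.98e-05 m, t = 115 nm = 1.15e-07 m
rho = 2 * 16 / (1.98e-05 * 1.15e-07)
rho = 1.405e+13 1/m^2


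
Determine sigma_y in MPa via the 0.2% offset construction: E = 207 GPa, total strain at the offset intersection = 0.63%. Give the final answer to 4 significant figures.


Offset strain = 0.002
Elastic strain at yield = total_strain - offset = 6.3e-03 - 0.002 = 4.3e-03
sigma_y = E * elastic_strain = 207000 * 4.3e-03
sigma_y = 890.1 MPa


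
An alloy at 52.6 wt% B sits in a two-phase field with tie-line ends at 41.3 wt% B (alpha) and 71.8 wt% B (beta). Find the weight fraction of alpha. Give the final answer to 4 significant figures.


f_alpha = (C_beta - C0) / (C_beta - C_alpha)
f_alpha = (71.8 - 52.6) / (71.8 - 41.3)
f_alpha = 0.6295


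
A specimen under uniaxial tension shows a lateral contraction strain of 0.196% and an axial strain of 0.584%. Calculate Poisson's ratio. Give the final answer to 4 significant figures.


nu = -epsilon_lat / epsilon_axial
Lateral strain is contraction (negative), so using magnitudes:
nu = 0.196 / 0.584
nu = 0.3356


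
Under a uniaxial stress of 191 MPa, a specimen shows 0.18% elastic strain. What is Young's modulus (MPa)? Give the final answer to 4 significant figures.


E = sigma / epsilon
epsilon = 0.18% = 1.8e-03
E = 191 / 1.8e-03
E = 106100 MPa


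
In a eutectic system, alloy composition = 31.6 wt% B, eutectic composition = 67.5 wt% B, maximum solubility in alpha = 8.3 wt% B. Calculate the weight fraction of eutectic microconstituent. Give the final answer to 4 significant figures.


f_primary = (C_e - C0) / (C_e - C_alpha_max)
f_primary = (67.5 - 31.6) / (67.5 - 8.3)
f_primary = 0.606419
f_eutectic = 1 - 0.606419 = 0.3936


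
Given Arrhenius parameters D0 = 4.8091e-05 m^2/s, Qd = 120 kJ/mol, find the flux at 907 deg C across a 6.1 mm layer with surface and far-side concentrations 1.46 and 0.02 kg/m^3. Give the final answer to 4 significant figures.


Step 1: D = D0 * exp(-Qd/(R*T))
T = 907 + 273.15 = 1180.15 K
D = 4.8091e-05 * exp(-120e3 / (8.314 * 1180.15)) = 2.3472e-10 m^2/s
Step 2: J = D * (C1 - C2) / dx
J = 2.3472e-10 * (1.46 - 0.02) / 6.1e-03
J = 5.541e-08 kg/(m^2*s)


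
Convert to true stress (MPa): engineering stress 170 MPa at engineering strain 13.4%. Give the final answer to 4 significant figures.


sigma_true = sigma_eng * (1 + epsilon_eng)
sigma_true = 170 * (1 + 0.134)
sigma_true = 192.8 MPa


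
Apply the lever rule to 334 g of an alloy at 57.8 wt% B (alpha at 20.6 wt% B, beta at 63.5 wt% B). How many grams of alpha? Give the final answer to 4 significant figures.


f_alpha = (C_beta - C0) / (C_beta - C_alpha)
f_alpha = (63.5 - 57.8) / (63.5 - 20.6) = 0.132867
m_alpha = f_alpha * m_total = 0.132867 * 334 = 44.38 g


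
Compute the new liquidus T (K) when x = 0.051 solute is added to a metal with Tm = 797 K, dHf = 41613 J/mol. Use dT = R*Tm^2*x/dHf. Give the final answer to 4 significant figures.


dT = R*Tm^2*x / dHf
dT = 8.314 * 797^2 * 0.051 / 41613
dT = 6.47244 K
T_new = 797 - 6.47244 = 790.5 K


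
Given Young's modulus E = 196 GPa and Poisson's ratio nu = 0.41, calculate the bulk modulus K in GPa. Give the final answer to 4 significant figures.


K = E / (3*(1-2*nu))
K = 196 / (3*(1-2*0.41))
K = 363 GPa


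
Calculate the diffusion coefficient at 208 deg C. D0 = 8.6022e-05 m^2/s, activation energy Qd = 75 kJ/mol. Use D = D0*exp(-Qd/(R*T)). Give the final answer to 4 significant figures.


D = D0 * exp(-Qd / (R*T))
T = 481.15 K
D = 8.6022e-05 * exp(-75e3 / (8.314 * 481.15))
D = 6.197e-13 m^2/s


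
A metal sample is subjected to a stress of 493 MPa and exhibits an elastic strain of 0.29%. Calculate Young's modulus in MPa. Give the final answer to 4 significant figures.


E = sigma / epsilon
epsilon = 0.29% = 2.9e-03
E = 493 / 2.9e-03
E = 170000 MPa


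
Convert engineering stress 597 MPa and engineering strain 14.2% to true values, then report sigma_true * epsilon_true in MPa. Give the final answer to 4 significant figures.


sigma_true = sigma_eng * (1 + epsilon_eng)
sigma_true = 597 * (1 + 0.142) = 681.774 MPa
epsilon_true = ln(1 + epsilon_eng)
epsilon_true = ln(1 + 0.142) = 0.132781
sigma_true * epsilon_true = 681.774 * 0.132781 = 90.53 MPa


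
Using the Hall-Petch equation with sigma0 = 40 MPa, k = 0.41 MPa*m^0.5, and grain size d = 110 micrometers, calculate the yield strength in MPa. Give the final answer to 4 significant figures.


sigma_y = sigma0 + k / sqrt(d)
d = 110 um = 1.1e-04 m
sigma_y = 40 + 0.41 / sqrt(1.1e-04)
sigma_y = 79.09 MPa


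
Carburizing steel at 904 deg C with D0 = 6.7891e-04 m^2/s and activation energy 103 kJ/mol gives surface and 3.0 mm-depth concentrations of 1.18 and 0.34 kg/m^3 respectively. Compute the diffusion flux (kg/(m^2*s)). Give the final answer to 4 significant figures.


Step 1: D = D0 * exp(-Qd/(R*T))
T = 904 + 273.15 = 1177.15 K
D = 6.7891e-04 * exp(-103e3 / (8.314 * 1177.15)) = 1.8245e-08 m^2/s
Step 2: J = D * (C1 - C2) / dx
J = 1.8245e-08 * (1.18 - 0.34) / 3e-03
J = 5.109e-06 kg/(m^2*s)


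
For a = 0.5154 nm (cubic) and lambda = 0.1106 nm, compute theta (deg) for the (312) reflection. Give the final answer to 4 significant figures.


d = a / sqrt(h^2+k^2+l^2)
d = 0.5154 / sqrt(14) = 0.137746 nm
lambda = 2*d*sin(theta)  =>  sin(theta) = lambda / (2*d)
sin(theta) = 0.1106 / (2 * 0.137746) = 0.401462
theta = 23.67 deg


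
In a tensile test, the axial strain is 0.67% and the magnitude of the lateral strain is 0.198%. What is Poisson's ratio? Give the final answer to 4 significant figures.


nu = -epsilon_lat / epsilon_axial
Lateral strain is contraction (negative), so using magnitudes:
nu = 0.198 / 0.67
nu = 0.2955


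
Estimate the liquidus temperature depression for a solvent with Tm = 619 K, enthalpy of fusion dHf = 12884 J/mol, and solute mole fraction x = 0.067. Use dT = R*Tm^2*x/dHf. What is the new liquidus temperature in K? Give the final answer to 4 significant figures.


dT = R*Tm^2*x / dHf
dT = 8.314 * 619^2 * 0.067 / 12884
dT = 16.5659 K
T_new = 619 - 16.5659 = 602.4 K


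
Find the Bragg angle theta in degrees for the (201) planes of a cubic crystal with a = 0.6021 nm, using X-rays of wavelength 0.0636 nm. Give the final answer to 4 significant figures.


d = a / sqrt(h^2+k^2+l^2)
d = 0.6021 / sqrt(5) = 0.269267 nm
lambda = 2*d*sin(theta)  =>  sin(theta) = lambda / (2*d)
sin(theta) = 0.0636 / (2 * 0.269267) = 0.118098
theta = 6.782 deg


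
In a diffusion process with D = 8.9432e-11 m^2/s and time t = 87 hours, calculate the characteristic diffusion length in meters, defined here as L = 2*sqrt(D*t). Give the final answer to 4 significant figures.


t = 87 hr = 313200 s
Diffusion length = 2*sqrt(D*t)
= 2*sqrt(8.9432e-11 * 313200)
= 0.01058 m


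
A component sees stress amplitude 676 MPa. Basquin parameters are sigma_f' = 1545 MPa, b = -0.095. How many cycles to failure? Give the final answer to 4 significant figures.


sigma_a = sigma_f' * (2*Nf)^b
2*Nf = (sigma_a / sigma_f')^(1/b)
2*Nf = (676 / 1545)^(1/-0.095)
2*Nf = 6008.36
Nf = 3004 cycles


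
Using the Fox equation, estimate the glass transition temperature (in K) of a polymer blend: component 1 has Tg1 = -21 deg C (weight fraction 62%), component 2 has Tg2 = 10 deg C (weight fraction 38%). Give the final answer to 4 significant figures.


1/Tg = w1/Tg1 + w2/Tg2 (in Kelvin)
Tg1 = 252.15 K, Tg2 = 283.15 K
1/Tg = 0.62/252.15 + 0.38/283.15
Tg = 263.1 K


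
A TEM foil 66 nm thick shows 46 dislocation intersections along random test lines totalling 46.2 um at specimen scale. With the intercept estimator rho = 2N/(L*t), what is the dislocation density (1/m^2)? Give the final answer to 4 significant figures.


rho = 2N / (L * t)
L = 46.2 um = 4.62e-05 m, t = 66 nm = 6.6e-08 m
rho = 2 * 46 / (4.62e-05 * 6.6e-08)
rho = 3.017e+13 1/m^2


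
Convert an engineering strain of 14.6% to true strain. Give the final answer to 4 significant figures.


epsilon_true = ln(1 + epsilon_eng)
epsilon_true = ln(1 + 0.146)
epsilon_true = 0.1363


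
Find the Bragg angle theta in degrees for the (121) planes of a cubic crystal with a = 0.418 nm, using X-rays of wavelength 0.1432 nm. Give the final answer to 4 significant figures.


d = a / sqrt(h^2+k^2+l^2)
d = 0.418 / sqrt(6) = 0.170648 nm
lambda = 2*d*sin(theta)  =>  sin(theta) = lambda / (2*d)
sin(theta) = 0.1432 / (2 * 0.170648) = 0.419578
theta = 24.81 deg


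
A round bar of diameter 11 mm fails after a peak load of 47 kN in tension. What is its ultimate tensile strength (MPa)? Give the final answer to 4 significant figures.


A0 = pi*(d/2)^2 = pi*(11/2)^2 = 95.0332 mm^2
UTS = F_max / A0 = 47*1000 / 95.0332
UTS = 494.6 MPa


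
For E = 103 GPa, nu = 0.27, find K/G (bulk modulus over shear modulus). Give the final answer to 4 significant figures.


G = E / (2*(1+nu))
G = 103 / (2*(1+0.27)) = 40.5512 GPa
K = E / (3*(1-2*nu))
K = 103 / (3*(1-2*0.27)) = 74.6377 GPa
K/G = 74.6377 / 40.5512 = 1.841


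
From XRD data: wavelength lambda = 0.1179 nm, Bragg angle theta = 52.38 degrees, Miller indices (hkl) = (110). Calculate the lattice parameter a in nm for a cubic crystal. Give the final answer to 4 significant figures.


d = lambda / (2*sin(theta))
d = 0.1179 / (2*sin(52.38 deg))
d = 0.0744246 nm
a = d * sqrt(h^2+k^2+l^2) = 0.0744246 * sqrt(2)
a = 0.1053 nm


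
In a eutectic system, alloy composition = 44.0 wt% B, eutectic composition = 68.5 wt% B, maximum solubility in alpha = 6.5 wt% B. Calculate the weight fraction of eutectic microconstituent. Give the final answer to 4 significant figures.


f_primary = (C_e - C0) / (C_e - C_alpha_max)
f_primary = (68.5 - 44.0) / (68.5 - 6.5)
f_primary = 0.395161
f_eutectic = 1 - 0.395161 = 0.6048


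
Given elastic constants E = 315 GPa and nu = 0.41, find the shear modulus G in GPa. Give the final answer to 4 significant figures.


G = E / (2*(1+nu))
G = 315 / (2*(1+0.41))
G = 111.7 GPa


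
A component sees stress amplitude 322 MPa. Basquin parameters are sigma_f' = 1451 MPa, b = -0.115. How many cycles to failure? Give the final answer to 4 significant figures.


sigma_a = sigma_f' * (2*Nf)^b
2*Nf = (sigma_a / sigma_f')^(1/b)
2*Nf = (322 / 1451)^(1/-0.115)
2*Nf = 484527
Nf = 242300 cycles


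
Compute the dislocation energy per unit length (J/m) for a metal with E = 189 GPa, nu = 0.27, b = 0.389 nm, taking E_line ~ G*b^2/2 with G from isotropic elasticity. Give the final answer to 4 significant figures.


Step 1: G = E / (2*(1+nu))
G = 189 / (2*(1+0.27)) = 74.4094 GPa = 7.44094e+10 Pa
Step 2: E_line = G*b^2/2
b = 0.389 nm = 3.89e-10 m
E_line = 0.5 * 7.44094e+10 * (3.89e-10)^2 = 5.63e-09 J/m


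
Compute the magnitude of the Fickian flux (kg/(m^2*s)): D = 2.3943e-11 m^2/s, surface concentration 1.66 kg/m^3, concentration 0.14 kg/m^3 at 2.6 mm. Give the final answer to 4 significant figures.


J = -D * (dC/dx) = D * (C1 - C2) / dx
J = 2.3943e-11 * (1.66 - 0.14) / 2.6e-03
J = 1.4e-08 kg/(m^2*s)


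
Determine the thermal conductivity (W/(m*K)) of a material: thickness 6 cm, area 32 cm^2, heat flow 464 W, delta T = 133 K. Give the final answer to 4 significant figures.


k = Q*L / (A*dT)
L = 0.06 m, A = 3.2e-03 m^2
k = 464 * 0.06 / (3.2e-03 * 133)
k = 65.41 W/(m*K)


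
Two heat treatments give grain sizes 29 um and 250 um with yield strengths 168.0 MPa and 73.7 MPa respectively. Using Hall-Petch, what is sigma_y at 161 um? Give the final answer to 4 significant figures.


sigma_y = sigma0 + k / sqrt(d)
1/sqrt(d1) = 1/sqrt(2.9e-05) = 185.695;  1/sqrt(d2) = 63.2456
k = (sigma1 - sigma2) / (1/sqrt(d1) - 1/sqrt(d2)) = (168.0 - 73.7) / (185.695 - 63.2456) = 0.770112 MPa*m^0.5
sigma0 = sigma1 - k/sqrt(d1) = 168.0 - 0.770112*185.695 = 24.9939 MPa
sigma_y(d3) = 24.9939 + 0.770112 / sqrt(1.61e-04) = 85.69 MPa


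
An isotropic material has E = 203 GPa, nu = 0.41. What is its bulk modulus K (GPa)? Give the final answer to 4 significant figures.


K = E / (3*(1-2*nu))
K = 203 / (3*(1-2*0.41))
K = 375.9 GPa


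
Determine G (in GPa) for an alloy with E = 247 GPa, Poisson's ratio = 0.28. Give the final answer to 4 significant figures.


G = E / (2*(1+nu))
G = 247 / (2*(1+0.28))
G = 96.48 GPa


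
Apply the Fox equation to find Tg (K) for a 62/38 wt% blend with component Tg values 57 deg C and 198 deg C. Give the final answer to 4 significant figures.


1/Tg = w1/Tg1 + w2/Tg2 (in Kelvin)
Tg1 = 330.15 K, Tg2 = 471.15 K
1/Tg = 0.62/330.15 + 0.38/471.15
Tg = 372.5 K


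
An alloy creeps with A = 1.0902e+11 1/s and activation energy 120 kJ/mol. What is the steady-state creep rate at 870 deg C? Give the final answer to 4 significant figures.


rate = A * exp(-Q / (R*T))
T = 870 + 273.15 = 1143.15 K
rate = 1.0902e+11 * exp(-120e3 / (8.314 * 1143.15))
rate = 358200 1/s


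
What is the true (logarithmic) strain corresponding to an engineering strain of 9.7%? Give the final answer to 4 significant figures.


epsilon_true = ln(1 + epsilon_eng)
epsilon_true = ln(1 + 0.097)
epsilon_true = 0.09258


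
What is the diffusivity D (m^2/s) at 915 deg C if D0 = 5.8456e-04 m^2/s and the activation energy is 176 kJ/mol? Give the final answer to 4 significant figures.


D = D0 * exp(-Qd / (R*T))
T = 1188.15 K
D = 5.8456e-04 * exp(-176e3 / (8.314 * 1188.15))
D = 1.069e-11 m^2/s


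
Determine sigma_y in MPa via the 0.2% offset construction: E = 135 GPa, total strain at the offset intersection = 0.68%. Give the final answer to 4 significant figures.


Offset strain = 0.002
Elastic strain at yield = total_strain - offset = 6.8e-03 - 0.002 = 4.8e-03
sigma_y = E * elastic_strain = 135000 * 4.8e-03
sigma_y = 648 MPa


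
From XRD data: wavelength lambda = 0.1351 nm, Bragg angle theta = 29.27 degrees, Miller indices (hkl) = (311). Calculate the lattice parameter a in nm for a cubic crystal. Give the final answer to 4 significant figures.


d = lambda / (2*sin(theta))
d = 0.1351 / (2*sin(29.27 deg))
d = 0.13816 nm
a = d * sqrt(h^2+k^2+l^2) = 0.13816 * sqrt(11)
a = 0.4582 nm


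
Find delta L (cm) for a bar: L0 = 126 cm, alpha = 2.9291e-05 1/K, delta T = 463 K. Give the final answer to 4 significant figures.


dL = L0 * alpha * dT
dL = 126 * 2.9291e-05 * 463
dL = 1.709 cm


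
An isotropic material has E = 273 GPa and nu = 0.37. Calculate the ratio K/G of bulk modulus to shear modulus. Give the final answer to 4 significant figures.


G = E / (2*(1+nu))
G = 273 / (2*(1+0.37)) = 99.635 GPa
K = E / (3*(1-2*nu))
K = 273 / (3*(1-2*0.37)) = 350 GPa
K/G = 350 / 99.635 = 3.513


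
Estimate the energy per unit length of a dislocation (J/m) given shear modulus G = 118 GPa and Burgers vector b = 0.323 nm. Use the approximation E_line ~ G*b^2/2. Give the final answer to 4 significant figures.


E = G*b^2/2
b = 0.323 nm = 3.23e-10 m
G = 118 GPa = 1.18e+11 Pa
E = 0.5 * 1.18e+11 * (3.23e-10)^2
E = 6.155e-09 J/m


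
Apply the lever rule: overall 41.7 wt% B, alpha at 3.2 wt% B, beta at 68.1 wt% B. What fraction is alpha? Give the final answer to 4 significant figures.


f_alpha = (C_beta - C0) / (C_beta - C_alpha)
f_alpha = (68.1 - 41.7) / (68.1 - 3.2)
f_alpha = 0.4068


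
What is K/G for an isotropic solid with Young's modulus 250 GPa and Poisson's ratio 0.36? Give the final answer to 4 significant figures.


G = E / (2*(1+nu))
G = 250 / (2*(1+0.36)) = 91.9118 GPa
K = E / (3*(1-2*nu))
K = 250 / (3*(1-2*0.36)) = 297.619 GPa
K/G = 297.619 / 91.9118 = 3.238


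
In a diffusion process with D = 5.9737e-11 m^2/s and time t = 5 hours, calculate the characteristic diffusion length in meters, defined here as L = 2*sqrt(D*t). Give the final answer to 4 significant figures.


t = 5 hr = 18000 s
Diffusion length = 2*sqrt(D*t)
= 2*sqrt(5.9737e-11 * 18000)
= 2.074e-03 m


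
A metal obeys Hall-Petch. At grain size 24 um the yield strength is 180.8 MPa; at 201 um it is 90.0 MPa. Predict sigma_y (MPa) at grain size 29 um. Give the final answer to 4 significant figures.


sigma_y = sigma0 + k / sqrt(d)
1/sqrt(d1) = 1/sqrt(2.4e-05) = 204.124;  1/sqrt(d2) = 70.5346
k = (sigma1 - sigma2) / (1/sqrt(d1) - 1/sqrt(d2)) = (180.8 - 90.0) / (204.124 - 70.5346) = 0.679694 MPa*m^0.5
sigma0 = sigma1 - k/sqrt(d1) = 180.8 - 0.679694*204.124 = 42.0581 MPa
sigma_y(d3) = 42.0581 + 0.679694 / sqrt(2.9e-05) = 168.3 MPa


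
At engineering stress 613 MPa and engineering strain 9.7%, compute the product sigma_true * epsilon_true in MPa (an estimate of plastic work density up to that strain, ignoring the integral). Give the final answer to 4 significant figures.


sigma_true = sigma_eng * (1 + epsilon_eng)
sigma_true = 613 * (1 + 0.097) = 672.461 MPa
epsilon_true = ln(1 + epsilon_eng)
epsilon_true = ln(1 + 0.097) = 0.0925792
sigma_true * epsilon_true = 672.461 * 0.0925792 = 62.26 MPa


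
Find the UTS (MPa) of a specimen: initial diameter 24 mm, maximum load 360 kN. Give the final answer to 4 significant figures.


A0 = pi*(d/2)^2 = pi*(24/2)^2 = 452.389 mm^2
UTS = F_max / A0 = 360*1000 / 452.389
UTS = 795.8 MPa


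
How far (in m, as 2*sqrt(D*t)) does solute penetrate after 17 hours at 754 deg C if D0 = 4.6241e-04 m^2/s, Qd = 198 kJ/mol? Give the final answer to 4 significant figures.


Step 1: D = D0 * exp(-Qd/(R*T))
T = 1027.15 K
D = 4.6241e-04 * exp(-198e3 / (8.314 * 1027.15)) = 3.94076e-14 m^2/s
Step 2: L = 2*sqrt(D*t)
t = 17 h = 61200 s
L = 2*sqrt(3.94076e-14 * 61200) = 9.822e-05 m


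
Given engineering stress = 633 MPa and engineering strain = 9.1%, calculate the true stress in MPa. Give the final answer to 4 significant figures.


sigma_true = sigma_eng * (1 + epsilon_eng)
sigma_true = 633 * (1 + 0.091)
sigma_true = 690.6 MPa


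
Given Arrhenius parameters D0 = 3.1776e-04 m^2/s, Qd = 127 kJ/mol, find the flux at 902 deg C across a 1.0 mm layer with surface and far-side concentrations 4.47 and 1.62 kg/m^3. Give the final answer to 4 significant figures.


Step 1: D = D0 * exp(-Qd/(R*T))
T = 902 + 273.15 = 1175.15 K
D = 3.1776e-04 * exp(-127e3 / (8.314 * 1175.15)) = 7.19166e-10 m^2/s
Step 2: J = D * (C1 - C2) / dx
J = 7.19166e-10 * (4.47 - 1.62) / 1e-03
J = 2.05e-06 kg/(m^2*s)


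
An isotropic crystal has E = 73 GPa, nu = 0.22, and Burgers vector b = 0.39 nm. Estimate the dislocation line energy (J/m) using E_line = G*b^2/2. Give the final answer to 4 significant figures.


Step 1: G = E / (2*(1+nu))
G = 73 / (2*(1+0.22)) = 29.918 GPa = 2.9918e+10 Pa
Step 2: E_line = G*b^2/2
b = 0.39 nm = 3.9e-10 m
E_line = 0.5 * 2.9918e+10 * (3.9e-10)^2 = 2.275e-09 J/m


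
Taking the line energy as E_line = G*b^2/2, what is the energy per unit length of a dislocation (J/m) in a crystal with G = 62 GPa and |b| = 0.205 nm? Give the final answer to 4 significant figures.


E = G*b^2/2
b = 0.205 nm = 2.05e-10 m
G = 62 GPa = 6.2e+10 Pa
E = 0.5 * 6.2e+10 * (2.05e-10)^2
E = 1.303e-09 J/m


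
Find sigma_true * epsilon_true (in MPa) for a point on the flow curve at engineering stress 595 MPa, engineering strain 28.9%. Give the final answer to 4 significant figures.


sigma_true = sigma_eng * (1 + epsilon_eng)
sigma_true = 595 * (1 + 0.289) = 766.955 MPa
epsilon_true = ln(1 + epsilon_eng)
epsilon_true = ln(1 + 0.289) = 0.253867
sigma_true * epsilon_true = 766.955 * 0.253867 = 194.7 MPa


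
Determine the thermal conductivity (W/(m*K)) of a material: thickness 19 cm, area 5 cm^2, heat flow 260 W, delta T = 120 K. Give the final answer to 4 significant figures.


k = Q*L / (A*dT)
L = 0.19 m, A = 5e-04 m^2
k = 260 * 0.19 / (5e-04 * 120)
k = 823.3 W/(m*K)


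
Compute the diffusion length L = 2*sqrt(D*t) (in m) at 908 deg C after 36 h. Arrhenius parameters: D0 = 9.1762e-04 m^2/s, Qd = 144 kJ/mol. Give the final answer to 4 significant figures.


Step 1: D = D0 * exp(-Qd/(R*T))
T = 1181.15 K
D = 9.1762e-04 * exp(-144e3 / (8.314 * 1181.15)) = 3.92864e-10 m^2/s
Step 2: L = 2*sqrt(D*t)
t = 36 h = 129600 s
L = 2*sqrt(3.92864e-10 * 129600) = 0.01427 m


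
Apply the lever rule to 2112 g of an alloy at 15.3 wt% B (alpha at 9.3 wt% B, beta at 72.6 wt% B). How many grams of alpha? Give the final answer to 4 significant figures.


f_alpha = (C_beta - C0) / (C_beta - C_alpha)
f_alpha = (72.6 - 15.3) / (72.6 - 9.3) = 0.905213
m_alpha = f_alpha * m_total = 0.905213 * 2112 = 1912 g


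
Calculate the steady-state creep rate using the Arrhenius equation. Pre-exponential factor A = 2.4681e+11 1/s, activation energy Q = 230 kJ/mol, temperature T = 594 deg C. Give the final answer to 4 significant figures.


rate = A * exp(-Q / (R*T))
T = 594 + 273.15 = 867.15 K
rate = 2.4681e+11 * exp(-230e3 / (8.314 * 867.15))
rate = 3.446e-03 1/s


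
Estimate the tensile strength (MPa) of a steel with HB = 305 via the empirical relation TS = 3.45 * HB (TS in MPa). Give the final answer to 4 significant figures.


TS (MPa) = 3.45 * HB
TS = 3.45 * 305
TS = 1052 MPa


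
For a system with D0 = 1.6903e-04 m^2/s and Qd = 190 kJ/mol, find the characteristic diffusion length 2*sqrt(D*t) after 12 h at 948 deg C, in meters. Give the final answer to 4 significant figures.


Step 1: D = D0 * exp(-Qd/(R*T))
T = 1221.15 K
D = 1.6903e-04 * exp(-190e3 / (8.314 * 1221.15)) = 1.26017e-12 m^2/s
Step 2: L = 2*sqrt(D*t)
t = 12 h = 43200 s
L = 2*sqrt(1.26017e-12 * 43200) = 4.666e-04 m


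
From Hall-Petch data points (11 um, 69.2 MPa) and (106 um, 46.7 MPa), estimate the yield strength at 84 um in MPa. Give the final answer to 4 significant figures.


sigma_y = sigma0 + k / sqrt(d)
1/sqrt(d1) = 1/sqrt(1.1e-05) = 301.511;  1/sqrt(d2) = 97.1286
k = (sigma1 - sigma2) / (1/sqrt(d1) - 1/sqrt(d2)) = (69.2 - 46.7) / (301.511 - 97.1286) = 0.110088 MPa*m^0.5
sigma0 = sigma1 - k/sqrt(d1) = 69.2 - 0.110088*301.511 = 36.0074 MPa
sigma_y(d3) = 36.0074 + 0.110088 / sqrt(8.4e-05) = 48.02 MPa


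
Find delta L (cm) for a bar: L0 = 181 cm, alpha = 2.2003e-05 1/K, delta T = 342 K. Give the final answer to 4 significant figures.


dL = L0 * alpha * dT
dL = 181 * 2.2003e-05 * 342
dL = 1.362 cm


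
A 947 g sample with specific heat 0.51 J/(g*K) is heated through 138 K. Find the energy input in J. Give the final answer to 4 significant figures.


Q = m * cp * dT
Q = 947 * 0.51 * 138
Q = 66650 J


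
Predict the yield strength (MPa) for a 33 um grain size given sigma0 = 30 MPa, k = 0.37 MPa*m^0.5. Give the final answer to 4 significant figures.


sigma_y = sigma0 + k / sqrt(d)
d = 33 um = 3.3e-05 m
sigma_y = 30 + 0.37 / sqrt(3.3e-05)
sigma_y = 94.41 MPa


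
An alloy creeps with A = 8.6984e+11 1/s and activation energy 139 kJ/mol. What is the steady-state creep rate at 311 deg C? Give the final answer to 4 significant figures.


rate = A * exp(-Q / (R*T))
T = 311 + 273.15 = 584.15 K
rate = 8.6984e+11 * exp(-139e3 / (8.314 * 584.15))
rate = 0.3233 1/s


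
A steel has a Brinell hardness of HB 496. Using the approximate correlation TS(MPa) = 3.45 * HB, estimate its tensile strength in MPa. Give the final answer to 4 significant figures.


TS (MPa) = 3.45 * HB
TS = 3.45 * 496
TS = 1711 MPa


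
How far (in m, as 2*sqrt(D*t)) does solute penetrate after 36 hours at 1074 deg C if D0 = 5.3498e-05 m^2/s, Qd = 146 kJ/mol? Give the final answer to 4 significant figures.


Step 1: D = D0 * exp(-Qd/(R*T))
T = 1347.15 K
D = 5.3498e-05 * exp(-146e3 / (8.314 * 1347.15)) = 1.16708e-10 m^2/s
Step 2: L = 2*sqrt(D*t)
t = 36 h = 129600 s
L = 2*sqrt(1.16708e-10 * 129600) = 7.778e-03 m


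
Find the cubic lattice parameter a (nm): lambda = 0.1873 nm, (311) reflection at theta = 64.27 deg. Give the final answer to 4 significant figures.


d = lambda / (2*sin(theta))
d = 0.1873 / (2*sin(64.27 deg))
d = 0.103957 nm
a = d * sqrt(h^2+k^2+l^2) = 0.103957 * sqrt(11)
a = 0.3448 nm


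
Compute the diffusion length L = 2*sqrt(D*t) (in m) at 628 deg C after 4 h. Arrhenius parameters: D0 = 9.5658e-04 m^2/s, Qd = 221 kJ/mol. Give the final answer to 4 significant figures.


Step 1: D = D0 * exp(-Qd/(R*T))
T = 901.15 K
D = 9.5658e-04 * exp(-221e3 / (8.314 * 901.15)) = 1.47952e-16 m^2/s
Step 2: L = 2*sqrt(D*t)
t = 4 h = 14400 s
L = 2*sqrt(1.47952e-16 * 14400) = 2.919e-06 m


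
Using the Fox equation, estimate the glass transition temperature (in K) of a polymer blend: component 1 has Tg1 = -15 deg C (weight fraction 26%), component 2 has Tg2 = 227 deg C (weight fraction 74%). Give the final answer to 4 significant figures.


1/Tg = w1/Tg1 + w2/Tg2 (in Kelvin)
Tg1 = 258.15 K, Tg2 = 500.15 K
1/Tg = 0.26/258.15 + 0.74/500.15
Tg = 402.1 K


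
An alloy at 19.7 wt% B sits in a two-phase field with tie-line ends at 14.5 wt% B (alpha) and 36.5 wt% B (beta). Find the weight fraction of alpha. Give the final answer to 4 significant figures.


f_alpha = (C_beta - C0) / (C_beta - C_alpha)
f_alpha = (36.5 - 19.7) / (36.5 - 14.5)
f_alpha = 0.7636


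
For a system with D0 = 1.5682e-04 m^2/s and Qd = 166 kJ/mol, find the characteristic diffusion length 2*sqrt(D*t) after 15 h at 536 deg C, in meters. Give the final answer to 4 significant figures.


Step 1: D = D0 * exp(-Qd/(R*T))
T = 809.15 K
D = 1.5682e-04 * exp(-166e3 / (8.314 * 809.15)) = 3.01226e-15 m^2/s
Step 2: L = 2*sqrt(D*t)
t = 15 h = 54000 s
L = 2*sqrt(3.01226e-15 * 54000) = 2.551e-05 m


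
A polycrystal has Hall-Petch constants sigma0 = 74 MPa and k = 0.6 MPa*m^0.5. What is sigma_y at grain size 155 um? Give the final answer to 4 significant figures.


sigma_y = sigma0 + k / sqrt(d)
d = 155 um = 1.55e-04 m
sigma_y = 74 + 0.6 / sqrt(1.55e-04)
sigma_y = 122.2 MPa


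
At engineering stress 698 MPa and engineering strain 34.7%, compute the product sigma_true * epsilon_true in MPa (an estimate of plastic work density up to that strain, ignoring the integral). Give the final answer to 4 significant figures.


sigma_true = sigma_eng * (1 + epsilon_eng)
sigma_true = 698 * (1 + 0.347) = 940.206 MPa
epsilon_true = ln(1 + epsilon_eng)
epsilon_true = ln(1 + 0.347) = 0.29788
sigma_true * epsilon_true = 940.206 * 0.29788 = 280.1 MPa


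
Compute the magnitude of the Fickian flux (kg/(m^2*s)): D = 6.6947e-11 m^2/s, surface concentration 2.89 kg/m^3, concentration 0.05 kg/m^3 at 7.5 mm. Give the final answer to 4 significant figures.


J = -D * (dC/dx) = D * (C1 - C2) / dx
J = 6.6947e-11 * (2.89 - 0.05) / 7.5e-03
J = 2.535e-08 kg/(m^2*s)


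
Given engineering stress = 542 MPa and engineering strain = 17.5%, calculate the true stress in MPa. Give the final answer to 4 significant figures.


sigma_true = sigma_eng * (1 + epsilon_eng)
sigma_true = 542 * (1 + 0.175)
sigma_true = 636.9 MPa


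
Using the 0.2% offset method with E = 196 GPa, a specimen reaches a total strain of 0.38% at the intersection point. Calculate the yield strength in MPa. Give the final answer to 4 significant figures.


Offset strain = 0.002
Elastic strain at yield = total_strain - offset = 3.8e-03 - 0.002 = 1.8e-03
sigma_y = E * elastic_strain = 196000 * 1.8e-03
sigma_y = 352.8 MPa


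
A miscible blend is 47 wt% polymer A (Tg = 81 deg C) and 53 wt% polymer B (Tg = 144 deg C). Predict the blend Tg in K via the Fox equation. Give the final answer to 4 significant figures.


1/Tg = w1/Tg1 + w2/Tg2 (in Kelvin)
Tg1 = 354.15 K, Tg2 = 417.15 K
1/Tg = 0.47/354.15 + 0.53/417.15
Tg = 385 K


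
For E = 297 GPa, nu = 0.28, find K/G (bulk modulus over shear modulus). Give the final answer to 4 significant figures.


G = E / (2*(1+nu))
G = 297 / (2*(1+0.28)) = 116.016 GPa
K = E / (3*(1-2*nu))
K = 297 / (3*(1-2*0.28)) = 225 GPa
K/G = 225 / 116.016 = 1.939


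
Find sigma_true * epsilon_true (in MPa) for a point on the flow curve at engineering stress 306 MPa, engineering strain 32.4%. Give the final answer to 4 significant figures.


sigma_true = sigma_eng * (1 + epsilon_eng)
sigma_true = 306 * (1 + 0.324) = 405.144 MPa
epsilon_true = ln(1 + epsilon_eng)
epsilon_true = ln(1 + 0.324) = 0.280657
sigma_true * epsilon_true = 405.144 * 0.280657 = 113.7 MPa


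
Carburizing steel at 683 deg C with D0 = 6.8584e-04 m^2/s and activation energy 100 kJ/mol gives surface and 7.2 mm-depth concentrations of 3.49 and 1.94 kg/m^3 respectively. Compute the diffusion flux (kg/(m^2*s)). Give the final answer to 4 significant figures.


Step 1: D = D0 * exp(-Qd/(R*T))
T = 683 + 273.15 = 956.15 K
D = 6.8584e-04 * exp(-100e3 / (8.314 * 956.15)) = 2.36052e-09 m^2/s
Step 2: J = D * (C1 - C2) / dx
J = 2.36052e-09 * (3.49 - 1.94) / 7.2e-03
J = 5.082e-07 kg/(m^2*s)


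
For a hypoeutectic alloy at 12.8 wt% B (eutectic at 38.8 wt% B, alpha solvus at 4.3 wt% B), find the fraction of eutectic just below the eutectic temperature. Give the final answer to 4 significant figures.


f_primary = (C_e - C0) / (C_e - C_alpha_max)
f_primary = (38.8 - 12.8) / (38.8 - 4.3)
f_primary = 0.753623
f_eutectic = 1 - 0.753623 = 0.2464


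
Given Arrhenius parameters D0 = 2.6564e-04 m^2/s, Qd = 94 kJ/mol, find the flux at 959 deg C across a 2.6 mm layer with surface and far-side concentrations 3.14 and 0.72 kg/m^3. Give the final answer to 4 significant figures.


Step 1: D = D0 * exp(-Qd/(R*T))
T = 959 + 273.15 = 1232.15 K
D = 2.6564e-04 * exp(-94e3 / (8.314 * 1232.15)) = 2.74916e-08 m^2/s
Step 2: J = D * (C1 - C2) / dx
J = 2.74916e-08 * (3.14 - 0.72) / 2.6e-03
J = 2.559e-05 kg/(m^2*s)


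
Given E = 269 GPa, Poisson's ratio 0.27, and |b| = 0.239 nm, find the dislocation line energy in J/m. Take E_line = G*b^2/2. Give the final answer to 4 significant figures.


Step 1: G = E / (2*(1+nu))
G = 269 / (2*(1+0.27)) = 105.906 GPa = 1.05906e+11 Pa
Step 2: E_line = G*b^2/2
b = 0.239 nm = 2.39e-10 m
E_line = 0.5 * 1.05906e+11 * (2.39e-10)^2 = 3.025e-09 J/m


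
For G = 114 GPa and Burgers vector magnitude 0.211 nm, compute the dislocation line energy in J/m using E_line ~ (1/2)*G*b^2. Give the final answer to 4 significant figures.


E = G*b^2/2
b = 0.211 nm = 2.11e-10 m
G = 114 GPa = 1.14e+11 Pa
E = 0.5 * 1.14e+11 * (2.11e-10)^2
E = 2.538e-09 J/m


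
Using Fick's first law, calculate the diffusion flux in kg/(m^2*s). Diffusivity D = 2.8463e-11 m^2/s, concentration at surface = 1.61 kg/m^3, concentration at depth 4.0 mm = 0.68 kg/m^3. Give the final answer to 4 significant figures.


J = -D * (dC/dx) = D * (C1 - C2) / dx
J = 2.8463e-11 * (1.61 - 0.68) / 4e-03
J = 6.618e-09 kg/(m^2*s)
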